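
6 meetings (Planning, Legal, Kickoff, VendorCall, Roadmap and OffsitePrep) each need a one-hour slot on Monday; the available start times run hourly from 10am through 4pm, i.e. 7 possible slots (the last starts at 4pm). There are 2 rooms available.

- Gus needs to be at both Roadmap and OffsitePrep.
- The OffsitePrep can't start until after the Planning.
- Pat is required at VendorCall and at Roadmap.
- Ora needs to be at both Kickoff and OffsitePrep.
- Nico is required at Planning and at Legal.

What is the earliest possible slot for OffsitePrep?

Precedence pushes OffsitePrep to at least 11am.
OffsitePrep at 11am is achievable: Planning=10am; Roadmap=1pm; Kickoff=10am; Legal=11am; VendorCall=12pm; OffsitePrep=11am.

11am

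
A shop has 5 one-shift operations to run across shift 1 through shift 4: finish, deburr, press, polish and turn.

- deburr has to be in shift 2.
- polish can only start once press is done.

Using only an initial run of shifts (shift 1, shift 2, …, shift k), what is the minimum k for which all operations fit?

The precedence chain requires at least 2 distinct shifts.
2 works (last occupied shift: shift 2): for example turn in shift 1; deburr in shift 2; press in shift 1; finish in shift 1; polish in shift 2.

2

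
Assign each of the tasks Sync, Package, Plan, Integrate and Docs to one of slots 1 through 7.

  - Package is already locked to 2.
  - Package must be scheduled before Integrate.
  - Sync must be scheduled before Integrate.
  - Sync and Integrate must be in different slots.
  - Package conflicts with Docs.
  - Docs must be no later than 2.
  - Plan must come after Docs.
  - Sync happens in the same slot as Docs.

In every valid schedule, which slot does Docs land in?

Docs's window is 1–2.
Package is fixed at 2, and Docs can't share a slot with Package.
So Docs must be 1.

1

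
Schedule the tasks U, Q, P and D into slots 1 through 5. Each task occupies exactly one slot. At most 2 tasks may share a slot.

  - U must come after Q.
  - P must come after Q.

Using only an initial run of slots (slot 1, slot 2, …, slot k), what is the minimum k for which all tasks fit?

2 slots

The precedence chain requires at least 2 distinct slots.
With at most 2 per slot and 4 tasks, at least 2 slots are needed.
2 works (last occupied slot: 2): for example Q -> 1, P -> 2, U -> 2, D -> 1.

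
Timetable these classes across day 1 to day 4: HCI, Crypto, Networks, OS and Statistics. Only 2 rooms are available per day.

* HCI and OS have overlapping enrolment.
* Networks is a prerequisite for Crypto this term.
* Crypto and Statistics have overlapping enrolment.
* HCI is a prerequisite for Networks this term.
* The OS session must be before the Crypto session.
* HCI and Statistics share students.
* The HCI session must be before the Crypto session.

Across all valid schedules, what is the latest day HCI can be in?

Downstream work caps HCI at day 2.
HCI at day 2 is achievable: HCI -> day 2; Crypto -> day 4; OS -> day 1; Networks -> day 3; Statistics -> day 1.

day 2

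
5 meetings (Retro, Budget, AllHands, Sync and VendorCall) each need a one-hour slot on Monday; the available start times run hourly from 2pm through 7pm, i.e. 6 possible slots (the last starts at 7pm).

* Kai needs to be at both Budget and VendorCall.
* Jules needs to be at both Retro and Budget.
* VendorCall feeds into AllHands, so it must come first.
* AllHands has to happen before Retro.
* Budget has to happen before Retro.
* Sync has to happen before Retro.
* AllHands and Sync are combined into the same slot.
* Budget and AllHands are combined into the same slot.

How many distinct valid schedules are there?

Splitting on Retro: it can be 4pm (1), 5pm (3), 6pm (6), 7pm (10). Listing each branch's schedules as (Budget, AllHands, Sync, VendorCall):
Retro=4pm: (3pm,3pm,3pm,2pm) — 1.
Retro=5pm: (3pm,3pm,3pm,2pm) (4pm,4pm,4pm,2pm) (4pm,4pm,4pm,3pm) — 3.
Retro=6pm: (3pm,3pm,3pm,2pm) (4pm,4pm,4pm,2pm) (4pm,4pm,4pm,3pm) (5pm,5pm,5pm,2pm) (5pm,5pm,5pm,3pm) (5pm,5pm,5pm,4pm) — 6.
Retro=7pm: (3pm,3pm,3pm,2pm) (4pm,4pm,4pm,2pm) (4pm,4pm,4pm,3pm) (5pm,5pm,5pm,2pm) (5pm,5pm,5pm,3pm) (5pm,5pm,5pm,4pm) (6pm,6pm,6pm,2pm) (6pm,6pm,6pm,3pm) (6pm,6pm,6pm,4pm) (6pm,6pm,6pm,5pm) — 10.
Summing: 1 + 3 + 6 + 10 = 20.

20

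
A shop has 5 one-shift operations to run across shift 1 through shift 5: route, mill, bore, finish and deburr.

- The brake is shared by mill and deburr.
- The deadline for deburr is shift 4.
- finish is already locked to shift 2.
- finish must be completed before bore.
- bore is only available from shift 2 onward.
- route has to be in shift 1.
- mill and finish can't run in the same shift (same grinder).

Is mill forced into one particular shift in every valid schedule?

mill can be shift 1 (e.g. mill in shift 1, route in shift 1, deburr in shift 2, finish in shift 2, bore in shift 3) or shift 3 (e.g. bore=shift 3, route=shift 1, finish=shift 2, mill=shift 3, deburr=shift 1).

No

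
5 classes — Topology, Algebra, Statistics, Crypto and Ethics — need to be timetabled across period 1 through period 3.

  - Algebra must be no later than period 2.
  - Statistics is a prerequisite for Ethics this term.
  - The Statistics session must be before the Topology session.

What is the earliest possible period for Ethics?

period 2

Precedence pushes Ethics to at least period 2.
Ethics at period 2 is achievable: Algebra=period 1, Ethics=period 2, Statistics=period 1, Topology=period 2, Crypto=period 1.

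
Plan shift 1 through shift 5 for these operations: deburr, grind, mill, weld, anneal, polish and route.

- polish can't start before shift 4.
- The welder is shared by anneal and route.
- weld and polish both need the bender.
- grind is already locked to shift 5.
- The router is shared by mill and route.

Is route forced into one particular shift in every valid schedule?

No

route can be shift 1 (e.g. anneal -> shift 2, mill -> shift 2, grind -> shift 5, deburr -> shift 1, route -> shift 1, weld -> shift 1, polish -> shift 4) or shift 2 (e.g. weld=shift 1; mill=shift 1; deburr=shift 1; route=shift 2; polish=shift 4; anneal=shift 1; grind=shift 5).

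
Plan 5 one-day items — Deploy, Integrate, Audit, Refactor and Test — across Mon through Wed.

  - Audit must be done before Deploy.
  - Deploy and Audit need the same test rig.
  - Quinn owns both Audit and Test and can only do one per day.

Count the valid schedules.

54

Splitting on Deploy: it can be Tue (18), Wed (36). Listing each branch's schedules as (Integrate, Audit, Refactor, Test):
Deploy=Tue: (Mon,Mon,Mon,Tue) (Mon,Mon,Mon,Wed) (Mon,Mon,Tue,Tue) (Mon,Mon,Tue,Wed) (Mon,Mon,Wed,Tue) (Mon,Mon,Wed,Wed) (Tue,Mon,Mon,Tue) (Tue,Mon,Mon,Wed) (Tue,Mon,Tue,Tue) (Tue,Mon,Tue,Wed) (Tue,Mon,Wed,Tue) (Tue,Mon,Wed,Wed) (Wed,Mon,Mon,Tue) (Wed,Mon,Mon,Wed) (Wed,Mon,Tue,Tue) (Wed,Mon,Tue,Wed) (Wed,Mon,Wed,Tue) (Wed,Mon,Wed,Wed) — 18.
Deploy=Wed: (Mon,Mon,Mon,Tue) (Mon,Mon,Mon,Wed) (Mon,Mon,Tue,Tue) (Mon,Mon,Tue,Wed) (Mon,Mon,Wed,Tue) (Mon,Mon,Wed,Wed) (Mon,Tue,Mon,Mon) (Mon,Tue,Mon,Wed) (Mon,Tue,Tue,Mon) (Mon,Tue,Tue,Wed) (Mon,Tue,Wed,Mon) (Mon,Tue,Wed,Wed) (Tue,Mon,Mon,Tue) (Tue,Mon,Mon,Wed) (Tue,Mon,Tue,Tue) (Tue,Mon,Tue,Wed) (Tue,Mon,Wed,Tue) (Tue,Mon,Wed,Wed) (Tue,Tue,Mon,Mon) (Tue,Tue,Mon,Wed) (Tue,Tue,Tue,Mon) (Tue,Tue,Tue,Wed) (Tue,Tue,Wed,Mon) (Tue,Tue,Wed,Wed) (Wed,Mon,Mon,Tue) (Wed,Mon,Mon,Wed) (Wed,Mon,Tue,Tue) (Wed,Mon,Tue,Wed) (Wed,Mon,Wed,Tue) (Wed,Mon,Wed,Wed) (Wed,Tue,Mon,Mon) (Wed,Tue,Mon,Wed) (Wed,Tue,Tue,Mon) (Wed,Tue,Tue,Wed) (Wed,Tue,Wed,Mon) (Wed,Tue,Wed,Wed) — 36.
Summing: 18 + 36 = 54.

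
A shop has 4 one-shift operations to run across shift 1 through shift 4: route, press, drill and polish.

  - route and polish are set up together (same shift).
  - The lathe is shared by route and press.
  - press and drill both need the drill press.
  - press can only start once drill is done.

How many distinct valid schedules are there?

Splitting on route: it can be shift 1 (6), shift 2 (5), shift 3 (4), shift 4 (3). Listing each branch's schedules as (press, drill, polish) by shift number:
route=shift 1: (2,1,1) (3,1,1) (3,2,1) (4,1,1) (4,2,1) (4,3,1) — 6.
route=shift 2: (3,1,2) (3,2,2) (4,1,2) (4,2,2) (4,3,2) — 5.
route=shift 3: (2,1,3) (4,1,3) (4,2,3) (4,3,3) — 4.
route=shift 4: (2,1,4) (3,1,4) (3,2,4) — 3.
Summing: 6 + 5 + 4 + 3 = 18.

18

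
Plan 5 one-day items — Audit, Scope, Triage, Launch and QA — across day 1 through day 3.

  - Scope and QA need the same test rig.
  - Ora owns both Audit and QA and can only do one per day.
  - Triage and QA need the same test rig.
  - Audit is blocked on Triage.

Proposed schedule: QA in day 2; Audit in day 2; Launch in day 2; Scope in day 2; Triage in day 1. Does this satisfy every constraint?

Audit is blocked on Triage — holds.
Triage and QA need the same test rig — holds.
Scope and QA need the same test rig — violated.
Ora owns both Audit and QA and can only do one per day — violated.

No. Scope and QA need the same test rig is not satisfied.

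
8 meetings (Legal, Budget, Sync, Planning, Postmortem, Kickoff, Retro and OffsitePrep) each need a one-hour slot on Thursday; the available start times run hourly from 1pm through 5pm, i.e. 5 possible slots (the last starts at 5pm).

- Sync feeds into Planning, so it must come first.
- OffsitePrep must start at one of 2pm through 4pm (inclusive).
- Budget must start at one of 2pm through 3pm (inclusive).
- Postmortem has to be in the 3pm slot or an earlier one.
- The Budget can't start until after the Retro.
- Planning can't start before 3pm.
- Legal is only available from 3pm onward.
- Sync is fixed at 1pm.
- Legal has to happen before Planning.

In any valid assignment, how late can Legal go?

4pm

Legal is available from 3pm; downstream work caps Legal at 4pm.
Legal at 4pm is achievable: Retro -> 1pm; Planning -> 5pm; Legal -> 4pm; OffsitePrep -> 2pm; Postmortem -> 1pm; Kickoff -> 1pm; Sync -> 1pm; Budget -> 2pm.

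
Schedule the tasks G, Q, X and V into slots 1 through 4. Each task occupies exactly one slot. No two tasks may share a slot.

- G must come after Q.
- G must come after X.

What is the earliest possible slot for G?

3

Precedence pushes G to at least 2.
G at 3 is achievable: X -> 2, Q -> 1, G -> 3, V -> 4.
Nothing earlier works — the capacity limit rule out every slot before 3.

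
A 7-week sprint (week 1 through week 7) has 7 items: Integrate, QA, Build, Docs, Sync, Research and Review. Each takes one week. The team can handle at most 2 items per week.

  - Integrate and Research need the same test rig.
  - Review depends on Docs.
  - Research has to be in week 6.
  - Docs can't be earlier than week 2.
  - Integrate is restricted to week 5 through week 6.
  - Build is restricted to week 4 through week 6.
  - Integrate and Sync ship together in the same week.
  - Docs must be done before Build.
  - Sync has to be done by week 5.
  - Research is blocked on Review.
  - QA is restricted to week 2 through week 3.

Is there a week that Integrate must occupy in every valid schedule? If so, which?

week 5

Integrate's window is week 5–week 6.
Research is fixed at week 6, and Integrate can't share a week with Research.
So Integrate must be week 5.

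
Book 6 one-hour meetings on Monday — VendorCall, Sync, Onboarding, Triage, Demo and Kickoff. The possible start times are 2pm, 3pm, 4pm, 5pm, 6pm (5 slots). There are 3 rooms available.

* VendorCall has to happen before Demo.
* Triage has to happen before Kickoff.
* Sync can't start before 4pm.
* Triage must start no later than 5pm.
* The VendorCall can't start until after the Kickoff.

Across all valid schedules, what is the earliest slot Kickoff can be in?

3pm

Precedence pushes Kickoff to at least 3pm; downstream work caps Kickoff at 4pm.
Kickoff at 3pm is achievable: VendorCall -> 4pm, Onboarding -> 2pm, Demo -> 5pm, Triage -> 2pm, Kickoff -> 3pm, Sync -> 4pm.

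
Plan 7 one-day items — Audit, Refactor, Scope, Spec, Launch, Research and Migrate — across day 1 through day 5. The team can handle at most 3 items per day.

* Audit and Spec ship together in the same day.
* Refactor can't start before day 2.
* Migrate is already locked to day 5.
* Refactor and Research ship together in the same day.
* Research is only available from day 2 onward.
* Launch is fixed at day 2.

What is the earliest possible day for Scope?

Scope at day 1 is achievable: Spec in day 1, Refactor in day 2, Launch in day 2, Research in day 2, Audit in day 1, Scope in day 1, Migrate in day 5.

day 1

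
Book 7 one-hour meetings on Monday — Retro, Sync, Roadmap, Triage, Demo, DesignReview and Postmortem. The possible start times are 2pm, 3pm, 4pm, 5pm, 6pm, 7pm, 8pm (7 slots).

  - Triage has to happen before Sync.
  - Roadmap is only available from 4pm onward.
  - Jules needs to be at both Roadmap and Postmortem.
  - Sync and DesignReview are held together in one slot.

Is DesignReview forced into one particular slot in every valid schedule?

DesignReview can be 3pm (e.g. DesignReview in 3pm, Sync in 3pm, Postmortem in 2pm, Demo in 2pm, Roadmap in 4pm, Retro in 2pm, Triage in 2pm) or 4pm (e.g. Roadmap -> 4pm, DesignReview -> 4pm, Postmortem -> 2pm, Sync -> 4pm, Triage -> 2pm, Demo -> 2pm, Retro -> 2pm).

No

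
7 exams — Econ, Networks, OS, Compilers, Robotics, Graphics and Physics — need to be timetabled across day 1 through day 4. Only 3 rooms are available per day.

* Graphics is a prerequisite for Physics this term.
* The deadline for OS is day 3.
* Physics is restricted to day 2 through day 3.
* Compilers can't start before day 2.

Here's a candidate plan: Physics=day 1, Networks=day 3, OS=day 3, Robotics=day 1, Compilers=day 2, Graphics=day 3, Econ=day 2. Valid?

Only 3 rooms are available per day — holds.
Physics is restricted to day 2 through day 3 — violated.
Compilers can't start before day 2 — holds.
The deadline for OS is day 3 — holds.
Graphics is a prerequisite for Physics this term — violated.

No. Graphics is a prerequisite for Physics this term is not satisfied.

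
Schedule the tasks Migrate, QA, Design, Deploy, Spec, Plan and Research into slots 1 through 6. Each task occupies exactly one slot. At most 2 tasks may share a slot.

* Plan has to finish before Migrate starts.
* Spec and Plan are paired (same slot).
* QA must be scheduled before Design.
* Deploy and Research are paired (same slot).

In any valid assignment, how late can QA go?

5

Downstream work caps QA at 5.
QA at 5 is achievable: QA=5, Design=6, Migrate=2, Research=3, Deploy=3, Plan=1, Spec=1.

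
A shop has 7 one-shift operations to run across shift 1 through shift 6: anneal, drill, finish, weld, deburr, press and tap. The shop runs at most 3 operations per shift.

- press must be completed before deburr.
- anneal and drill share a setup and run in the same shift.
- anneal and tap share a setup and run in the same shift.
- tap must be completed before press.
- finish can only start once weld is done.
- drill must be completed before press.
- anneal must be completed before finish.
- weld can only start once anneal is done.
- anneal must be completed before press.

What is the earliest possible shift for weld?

shift 2

Precedence pushes weld to at least shift 2; downstream work caps weld at shift 5.
weld at shift 2 is achievable: deburr=shift 3, finish=shift 3, anneal=shift 1, weld=shift 2, drill=shift 1, press=shift 2, tap=shift 1.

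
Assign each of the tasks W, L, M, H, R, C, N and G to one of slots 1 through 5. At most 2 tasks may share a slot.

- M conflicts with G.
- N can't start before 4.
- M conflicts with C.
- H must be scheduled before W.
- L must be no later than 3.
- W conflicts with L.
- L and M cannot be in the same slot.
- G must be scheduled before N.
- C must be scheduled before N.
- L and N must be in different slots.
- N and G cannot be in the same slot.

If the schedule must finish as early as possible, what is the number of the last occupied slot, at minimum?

slot 4

The precedence chain requires at least 2 distinct slots.
With at most 2 per slot and 8 tasks, at least 4 slots are needed.
N can't be placed before 4, so the schedule must run through at least slot 4.
4 works (last occupied slot: 4): for example G in 3; H in 1; M in 4; N in 4; C in 2; W in 2; R in 3; L in 1.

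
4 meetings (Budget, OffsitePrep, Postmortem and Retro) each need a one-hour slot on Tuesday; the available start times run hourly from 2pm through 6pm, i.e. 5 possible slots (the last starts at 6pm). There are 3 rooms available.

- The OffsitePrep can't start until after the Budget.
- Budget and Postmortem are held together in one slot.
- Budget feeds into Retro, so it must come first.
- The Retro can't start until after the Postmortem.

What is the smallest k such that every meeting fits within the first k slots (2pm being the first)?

The precedence chain requires at least 2 distinct slots.
With at most 3 per slot and 4 meetings, at least 2 slots are needed.
2 works (last occupied slot: 3pm): for example OffsitePrep in 3pm, Retro in 3pm, Budget in 2pm, Postmortem in 2pm.

2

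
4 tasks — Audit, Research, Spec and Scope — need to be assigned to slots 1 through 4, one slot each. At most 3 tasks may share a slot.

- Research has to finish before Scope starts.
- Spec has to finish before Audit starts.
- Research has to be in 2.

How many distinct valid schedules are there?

12

Splitting on Audit: it can be 2 (2), 3 (4), 4 (6). Listing each branch's schedules as (Research, Spec, Scope):
Audit=2: (2,1,3) (2,1,4) — 2.
Audit=3: (2,1,3) (2,1,4) (2,2,3) (2,2,4) — 4.
Audit=4: (2,1,3) (2,1,4) (2,2,3) (2,2,4) (2,3,3) (2,3,4) — 6.
Summing: 2 + 4 + 6 = 12.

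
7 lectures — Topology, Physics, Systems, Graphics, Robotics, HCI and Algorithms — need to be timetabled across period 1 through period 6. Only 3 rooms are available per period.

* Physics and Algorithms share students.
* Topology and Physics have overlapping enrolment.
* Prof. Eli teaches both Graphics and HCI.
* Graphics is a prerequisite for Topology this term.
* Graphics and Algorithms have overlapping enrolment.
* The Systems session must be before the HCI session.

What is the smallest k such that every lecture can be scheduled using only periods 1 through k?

The precedence chain requires at least 2 distinct periods.
With at most 3 per period and 7 lectures, at least 3 periods are needed.
3 works (last occupied period: period 3): for example Graphics=period 1; HCI=period 2; Robotics=period 2; Topology=period 2; Physics=period 1; Systems=period 1; Algorithms=period 3.

3 periods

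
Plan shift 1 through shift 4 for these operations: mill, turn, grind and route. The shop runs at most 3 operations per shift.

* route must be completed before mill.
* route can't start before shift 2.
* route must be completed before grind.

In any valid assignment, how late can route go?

Route is available from shift 2; downstream work caps route at shift 3.
route at shift 3 is achievable: grind in shift 4; route in shift 3; mill in shift 4; turn in shift 1.

shift 3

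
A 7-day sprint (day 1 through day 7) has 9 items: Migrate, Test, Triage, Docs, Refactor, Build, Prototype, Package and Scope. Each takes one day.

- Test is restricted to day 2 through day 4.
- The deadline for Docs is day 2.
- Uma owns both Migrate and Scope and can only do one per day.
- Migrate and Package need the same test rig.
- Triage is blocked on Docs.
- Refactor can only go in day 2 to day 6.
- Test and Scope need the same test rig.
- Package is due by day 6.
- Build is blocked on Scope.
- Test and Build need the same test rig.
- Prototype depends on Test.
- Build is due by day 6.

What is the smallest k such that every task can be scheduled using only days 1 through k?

The precedence chain requires at least 2 distinct days.
Propagating the time windows through the other constraints, Prototype can't land before day 3, so the schedule must run through at least day 3.
3 works (last occupied day: day 3): for example Triage -> day 2; Refactor -> day 2; Migrate -> day 2; Docs -> day 1; Prototype -> day 3; Package -> day 1; Scope -> day 1; Build -> day 3; Test -> day 2.

3 days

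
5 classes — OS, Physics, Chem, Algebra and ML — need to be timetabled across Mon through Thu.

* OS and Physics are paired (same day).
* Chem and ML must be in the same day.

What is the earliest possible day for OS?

OS at Mon is achievable: Physics -> Mon, OS -> Mon, ML -> Mon, Chem -> Mon, Algebra -> Mon.

Mon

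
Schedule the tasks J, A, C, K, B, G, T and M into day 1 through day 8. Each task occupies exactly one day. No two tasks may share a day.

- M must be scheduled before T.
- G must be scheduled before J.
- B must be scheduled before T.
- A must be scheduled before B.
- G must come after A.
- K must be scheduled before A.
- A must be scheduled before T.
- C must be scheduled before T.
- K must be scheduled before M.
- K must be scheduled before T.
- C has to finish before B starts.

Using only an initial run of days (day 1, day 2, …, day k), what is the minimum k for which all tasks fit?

8 days

The precedence chain requires at least 4 distinct days.
With at most 1 per day and 8 tasks, at least 8 days are needed.
8 works (last occupied day: day 8): for example A -> day 2; T -> day 6; C -> day 3; K -> day 1; G -> day 7; J -> day 8; B -> day 4; M -> day 5.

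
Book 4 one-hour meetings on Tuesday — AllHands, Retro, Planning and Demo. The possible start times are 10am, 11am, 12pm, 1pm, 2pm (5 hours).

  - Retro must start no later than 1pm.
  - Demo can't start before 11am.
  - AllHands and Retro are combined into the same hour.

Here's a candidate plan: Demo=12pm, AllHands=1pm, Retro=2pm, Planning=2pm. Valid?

Invalid. Retro must start no later than 1pm.

Demo can't start before 11am — holds.
AllHands and Retro are combined into the same hour — violated.
Retro must start no later than 1pm — violated.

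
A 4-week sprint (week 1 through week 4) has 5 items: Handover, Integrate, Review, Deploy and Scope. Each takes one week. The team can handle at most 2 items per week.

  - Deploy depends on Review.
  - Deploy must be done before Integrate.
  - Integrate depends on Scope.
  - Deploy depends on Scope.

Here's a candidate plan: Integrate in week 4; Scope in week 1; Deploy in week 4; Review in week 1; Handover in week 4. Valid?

No. The team can handle at most 2 items per week is not satisfied.

Deploy depends on Review — holds.
Deploy depends on Scope — holds.
Integrate depends on Scope — holds.
Deploy must be done before Integrate — violated.
The team can handle at most 2 items per week — violated.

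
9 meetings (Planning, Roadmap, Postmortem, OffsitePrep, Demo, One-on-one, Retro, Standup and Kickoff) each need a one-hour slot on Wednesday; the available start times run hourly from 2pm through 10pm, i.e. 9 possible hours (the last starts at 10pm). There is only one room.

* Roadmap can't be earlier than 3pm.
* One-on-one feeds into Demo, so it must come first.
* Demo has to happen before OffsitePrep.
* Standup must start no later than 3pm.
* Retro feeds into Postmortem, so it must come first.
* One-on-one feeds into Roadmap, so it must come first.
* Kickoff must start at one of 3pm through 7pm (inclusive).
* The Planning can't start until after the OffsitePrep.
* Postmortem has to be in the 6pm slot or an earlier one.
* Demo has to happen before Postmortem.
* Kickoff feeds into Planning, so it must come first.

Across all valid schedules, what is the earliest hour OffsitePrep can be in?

8pm

Precedence pushes OffsitePrep to at least 4pm; downstream work caps OffsitePrep at 9pm.
OffsitePrep at 8pm is achievable: Postmortem=6pm, One-on-one=3pm, Retro=5pm, Roadmap=9pm, Kickoff=7pm, Demo=4pm, OffsitePrep=8pm, Standup=2pm, Planning=10pm.
Nothing earlier works — the capacity limit rule out every hour before 8pm.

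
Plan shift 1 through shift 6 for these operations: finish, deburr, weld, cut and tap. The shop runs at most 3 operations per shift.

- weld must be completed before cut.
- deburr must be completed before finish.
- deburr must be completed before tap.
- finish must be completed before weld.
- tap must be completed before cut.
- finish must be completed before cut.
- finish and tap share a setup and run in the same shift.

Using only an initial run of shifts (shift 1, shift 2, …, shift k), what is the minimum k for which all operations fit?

The precedence chain requires at least 4 distinct shifts.
With at most 3 per shift and 5 operations, at least 2 shifts are needed.
4 works (last occupied shift: shift 4): for example cut=shift 4; finish=shift 2; tap=shift 2; weld=shift 3; deburr=shift 1.

4 shifts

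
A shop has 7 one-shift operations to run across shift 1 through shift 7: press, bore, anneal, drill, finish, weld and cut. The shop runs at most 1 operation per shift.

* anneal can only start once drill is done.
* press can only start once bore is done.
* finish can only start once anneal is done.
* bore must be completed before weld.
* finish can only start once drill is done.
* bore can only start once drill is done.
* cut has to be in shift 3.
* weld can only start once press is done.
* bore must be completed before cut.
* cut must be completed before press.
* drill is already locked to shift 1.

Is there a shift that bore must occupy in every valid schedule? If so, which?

shift 2

drill is fixed at shift 1 and must come before bore, so bore is at least shift 2.
cut is fixed at shift 3 and must come after bore, so bore is at most shift 2.
So bore must be shift 2.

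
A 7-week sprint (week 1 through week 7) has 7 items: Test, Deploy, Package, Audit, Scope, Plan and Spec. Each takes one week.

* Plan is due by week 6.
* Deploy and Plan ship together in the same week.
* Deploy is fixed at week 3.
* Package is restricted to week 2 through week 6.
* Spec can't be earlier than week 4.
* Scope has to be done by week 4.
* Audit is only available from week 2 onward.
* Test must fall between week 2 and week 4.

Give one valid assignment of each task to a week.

Scope=week 1; Plan=week 3; Audit=week 2; Spec=week 4; Package=week 2; Test=week 2; Deploy=week 3

Checking: Deploy = Plan = week 3; Scope=week 1 in [week 1,week 4]; Audit=week 2 in [week 2,week 7]; Plan=week 3 in [week 1,week 6]; Package=week 2 in [week 2,week 6]; Test=week 2 in [week 2,week 4]; Deploy=week 3 in [week 3,week 3]; Spec=week 4 in [week 4,week 7].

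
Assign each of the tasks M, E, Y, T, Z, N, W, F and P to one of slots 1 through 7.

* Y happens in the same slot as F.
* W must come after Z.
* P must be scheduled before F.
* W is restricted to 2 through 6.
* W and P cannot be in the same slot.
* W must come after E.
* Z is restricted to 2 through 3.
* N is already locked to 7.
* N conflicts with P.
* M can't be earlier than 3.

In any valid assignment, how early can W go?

3

W is available from 2; precedence pushes W to at least 3; W's own window allows nothing later than 6.
W at 3 is achievable: E -> 1, Y -> 2, F -> 2, W -> 3, N -> 7, Z -> 2, P -> 1, T -> 1, M -> 3.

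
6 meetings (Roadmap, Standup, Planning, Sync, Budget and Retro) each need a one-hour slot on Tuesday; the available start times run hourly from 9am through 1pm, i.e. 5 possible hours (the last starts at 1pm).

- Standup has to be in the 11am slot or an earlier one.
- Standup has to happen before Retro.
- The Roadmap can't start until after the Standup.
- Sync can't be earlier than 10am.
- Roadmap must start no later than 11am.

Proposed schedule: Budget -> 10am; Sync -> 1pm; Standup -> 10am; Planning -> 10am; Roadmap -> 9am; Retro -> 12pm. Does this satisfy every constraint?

No — it violates: The Roadmap can't start until after the Standup

Standup has to be in the 11am slot or an earlier one — holds.
Standup has to happen before Retro — holds.
Sync can't be earlier than 10am — holds.
Roadmap must start no later than 11am — holds.
The Roadmap can't start until after the Standup — violated.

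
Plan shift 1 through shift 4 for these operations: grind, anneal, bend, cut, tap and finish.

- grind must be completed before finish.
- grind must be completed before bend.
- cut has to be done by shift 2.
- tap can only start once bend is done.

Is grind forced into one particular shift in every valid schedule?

No

grind can be shift 1 (e.g. tap=shift 3; finish=shift 2; anneal=shift 1; cut=shift 1; grind=shift 1; bend=shift 2) or shift 2 (e.g. bend=shift 3, finish=shift 3, cut=shift 1, grind=shift 2, anneal=shift 1, tap=shift 4).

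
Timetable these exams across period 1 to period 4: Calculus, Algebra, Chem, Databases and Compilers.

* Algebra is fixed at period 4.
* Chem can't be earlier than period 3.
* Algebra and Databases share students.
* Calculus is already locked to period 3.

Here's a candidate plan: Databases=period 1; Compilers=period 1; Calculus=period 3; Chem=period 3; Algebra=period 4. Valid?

Yes, all constraints hold

Algebra and Databases share students — holds.
Chem can't be earlier than period 3 — holds.
Calculus is already locked to period 3 — holds.
Algebra is fixed at period 4 — holds.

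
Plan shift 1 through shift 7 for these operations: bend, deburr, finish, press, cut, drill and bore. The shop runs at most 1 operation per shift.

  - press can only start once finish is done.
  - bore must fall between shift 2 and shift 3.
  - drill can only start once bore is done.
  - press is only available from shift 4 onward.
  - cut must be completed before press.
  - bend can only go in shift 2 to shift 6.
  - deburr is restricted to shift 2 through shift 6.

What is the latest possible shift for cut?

Downstream work caps cut at shift 6.
cut at shift 6 is achievable: finish -> shift 1; bend -> shift 3; press -> shift 7; deburr -> shift 4; cut -> shift 6; bore -> shift 2; drill -> shift 5.

shift 6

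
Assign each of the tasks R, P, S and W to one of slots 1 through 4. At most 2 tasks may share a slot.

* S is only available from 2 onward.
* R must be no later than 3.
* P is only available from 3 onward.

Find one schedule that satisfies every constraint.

S -> 2, R -> 1, W -> 1, P -> 3

Checking: S=2 in [2,4]; R=1 in [1,3]; P=3 in [3,4]; max 2 per slot (cap 2).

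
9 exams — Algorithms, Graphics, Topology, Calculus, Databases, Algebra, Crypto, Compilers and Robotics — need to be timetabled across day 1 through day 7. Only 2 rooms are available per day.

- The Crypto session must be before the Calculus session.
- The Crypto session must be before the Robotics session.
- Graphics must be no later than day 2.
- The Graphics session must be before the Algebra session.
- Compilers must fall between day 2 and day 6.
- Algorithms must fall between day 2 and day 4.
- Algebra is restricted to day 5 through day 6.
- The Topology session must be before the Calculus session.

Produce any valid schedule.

Robotics=day 3; Compilers=day 2; Databases=day 4; Algorithms=day 2; Topology=day 3; Graphics=day 1; Calculus=day 4; Crypto=day 1; Algebra=day 5

Checking: Crypto(day 1) before Calculus(day 4); Crypto(day 1) before Robotics(day 3); Graphics(day 1) before Algebra(day 5); Topology(day 3) before Calculus(day 4); Algorithms=day 2 in [day 2,day 4]; Compilers=day 2 in [day 2,day 6]; Graphics=day 1 in [day 1,day 2]; Algebra=day 5 in [day 5,day 6]; max 2 per day (cap 2).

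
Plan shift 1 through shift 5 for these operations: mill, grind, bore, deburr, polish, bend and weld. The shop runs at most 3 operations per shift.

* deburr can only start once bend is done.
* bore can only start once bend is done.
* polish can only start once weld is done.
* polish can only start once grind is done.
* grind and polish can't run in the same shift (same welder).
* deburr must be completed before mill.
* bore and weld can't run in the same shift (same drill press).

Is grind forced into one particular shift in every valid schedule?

No

grind can be shift 1 (e.g. bore=shift 2; polish=shift 2; weld=shift 1; grind=shift 1; bend=shift 1; deburr=shift 2; mill=shift 3) or shift 2 (e.g. grind -> shift 2, mill -> shift 3, deburr -> shift 2, polish -> shift 3, weld -> shift 1, bore -> shift 2, bend -> shift 1).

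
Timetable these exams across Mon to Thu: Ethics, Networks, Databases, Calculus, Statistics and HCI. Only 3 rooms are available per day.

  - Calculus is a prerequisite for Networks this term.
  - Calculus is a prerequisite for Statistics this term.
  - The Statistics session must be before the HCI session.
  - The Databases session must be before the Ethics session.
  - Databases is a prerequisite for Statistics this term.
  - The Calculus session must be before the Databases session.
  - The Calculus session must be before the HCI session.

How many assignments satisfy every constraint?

Splitting on Ethics: it can be Wed (3), Thu (3). Listing each branch's schedules as (Networks, Databases, Calculus, Statistics, HCI):
Ethics=Wed: (Tue,Tue,Mon,Wed,Thu) (Wed,Tue,Mon,Wed,Thu) (Thu,Tue,Mon,Wed,Thu) — 3.
Ethics=Thu: (Tue,Tue,Mon,Wed,Thu) (Wed,Tue,Mon,Wed,Thu) (Thu,Tue,Mon,Wed,Thu) — 3.
Summing: 3 + 3 = 6.

6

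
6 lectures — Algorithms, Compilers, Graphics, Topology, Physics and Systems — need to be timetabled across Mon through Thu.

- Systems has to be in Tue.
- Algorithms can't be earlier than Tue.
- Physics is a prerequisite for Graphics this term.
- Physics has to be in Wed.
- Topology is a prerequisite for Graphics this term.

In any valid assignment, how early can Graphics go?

Precedence pushes Graphics to at least Thu.
Graphics at Thu is achievable: Algorithms in Tue; Graphics in Thu; Compilers in Mon; Topology in Mon; Systems in Tue; Physics in Wed.

Thu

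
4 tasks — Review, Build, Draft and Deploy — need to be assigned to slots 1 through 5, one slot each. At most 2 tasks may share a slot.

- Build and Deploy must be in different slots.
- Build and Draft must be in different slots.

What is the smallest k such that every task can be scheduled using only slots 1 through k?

2

With at most 2 per slot and 4 tasks, at least 2 slots are needed.
2 works (last occupied slot: 2): for example Draft -> 2; Review -> 1; Build -> 1; Deploy -> 2.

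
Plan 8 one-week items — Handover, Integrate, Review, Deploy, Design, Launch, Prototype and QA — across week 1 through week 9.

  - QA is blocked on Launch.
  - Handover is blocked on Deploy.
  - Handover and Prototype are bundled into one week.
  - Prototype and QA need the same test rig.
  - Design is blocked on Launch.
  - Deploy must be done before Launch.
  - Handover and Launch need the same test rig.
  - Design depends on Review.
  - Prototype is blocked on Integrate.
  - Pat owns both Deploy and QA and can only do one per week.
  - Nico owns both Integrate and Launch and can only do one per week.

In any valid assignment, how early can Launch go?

Precedence pushes Launch to at least week 2; downstream work caps Launch at week 8.
Launch at week 2 is achievable: Launch in week 2; Deploy in week 1; Handover in week 3; Design in week 3; Prototype in week 3; Integrate in week 1; Review in week 1; QA in week 4.

week 2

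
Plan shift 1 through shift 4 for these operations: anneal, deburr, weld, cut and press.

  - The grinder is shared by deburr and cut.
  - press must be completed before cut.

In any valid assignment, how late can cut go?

Precedence pushes cut to at least shift 2.
cut at shift 4 is achievable: weld=shift 1, cut=shift 4, deburr=shift 1, anneal=shift 1, press=shift 1.

shift 4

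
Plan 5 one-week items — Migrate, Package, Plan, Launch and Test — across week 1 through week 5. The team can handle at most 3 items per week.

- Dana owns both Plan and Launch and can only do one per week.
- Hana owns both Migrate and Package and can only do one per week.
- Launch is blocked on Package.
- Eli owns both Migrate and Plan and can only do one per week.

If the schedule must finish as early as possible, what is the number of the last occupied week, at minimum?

2

The precedence chain requires at least 2 distinct weeks.
With at most 3 per week and 5 work items, at least 2 weeks are needed.
2 works (last occupied week: week 2): for example Package=week 1; Plan=week 1; Migrate=week 2; Test=week 1; Launch=week 2.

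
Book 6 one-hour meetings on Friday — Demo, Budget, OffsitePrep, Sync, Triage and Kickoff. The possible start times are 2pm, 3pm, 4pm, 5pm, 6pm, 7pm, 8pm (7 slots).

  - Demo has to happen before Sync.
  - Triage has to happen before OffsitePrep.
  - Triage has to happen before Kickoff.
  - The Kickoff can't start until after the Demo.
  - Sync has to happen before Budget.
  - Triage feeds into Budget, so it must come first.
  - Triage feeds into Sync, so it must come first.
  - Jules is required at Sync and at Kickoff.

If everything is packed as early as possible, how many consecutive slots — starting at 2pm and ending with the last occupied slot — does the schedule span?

3 slots

The precedence chain requires at least 3 distinct slots.
3 works (last occupied slot: 4pm): for example Triage -> 2pm; Sync -> 3pm; Budget -> 4pm; OffsitePrep -> 3pm; Demo -> 2pm; Kickoff -> 4pm.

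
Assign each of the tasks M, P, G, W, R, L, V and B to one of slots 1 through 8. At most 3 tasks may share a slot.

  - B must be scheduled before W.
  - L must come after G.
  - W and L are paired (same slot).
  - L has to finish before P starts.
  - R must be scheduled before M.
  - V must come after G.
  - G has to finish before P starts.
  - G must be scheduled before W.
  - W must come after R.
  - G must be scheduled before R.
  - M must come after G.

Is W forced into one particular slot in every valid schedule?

No

W can be 3 (e.g. B=1, P=4, L=3, W=3, M=3, R=2, V=2, G=1) or 4 (e.g. G in 1; W in 4; P in 5; V in 2; L in 4; R in 2; B in 1; M in 3).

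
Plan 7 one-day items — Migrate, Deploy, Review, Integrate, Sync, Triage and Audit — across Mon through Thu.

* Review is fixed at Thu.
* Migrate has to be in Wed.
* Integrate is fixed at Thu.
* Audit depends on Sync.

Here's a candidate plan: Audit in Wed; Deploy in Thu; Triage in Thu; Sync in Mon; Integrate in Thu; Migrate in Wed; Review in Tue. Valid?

Migrate has to be in Wed — holds.
Review is fixed at Thu — violated.
Audit depends on Sync — holds.
Integrate is fixed at Thu — holds.

No — it violates: Review is fixed at Thu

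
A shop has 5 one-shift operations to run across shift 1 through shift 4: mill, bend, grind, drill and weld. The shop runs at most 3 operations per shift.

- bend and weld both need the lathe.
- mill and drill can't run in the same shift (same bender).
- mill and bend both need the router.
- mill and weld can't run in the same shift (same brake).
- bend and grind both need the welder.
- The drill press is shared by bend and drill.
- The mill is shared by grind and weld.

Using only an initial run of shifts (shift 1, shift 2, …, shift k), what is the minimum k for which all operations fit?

With at most 3 per shift and 5 operations, at least 2 shifts are needed.
Could 2 shifts be enough, i.e. nothing placed later than shift 2? No: mill, bend and drill must all be in different shifts (mill/bend can't share; mill/drill can't share; bend/drill can't share), but only 2 shifts are available: 3 operations can't fit in 2 distinct shifts.
So 2 shifts is not enough.
3 works (last occupied shift: shift 3): for example bend=shift 2; drill=shift 3; mill=shift 1; weld=shift 3; grind=shift 1.

3 shifts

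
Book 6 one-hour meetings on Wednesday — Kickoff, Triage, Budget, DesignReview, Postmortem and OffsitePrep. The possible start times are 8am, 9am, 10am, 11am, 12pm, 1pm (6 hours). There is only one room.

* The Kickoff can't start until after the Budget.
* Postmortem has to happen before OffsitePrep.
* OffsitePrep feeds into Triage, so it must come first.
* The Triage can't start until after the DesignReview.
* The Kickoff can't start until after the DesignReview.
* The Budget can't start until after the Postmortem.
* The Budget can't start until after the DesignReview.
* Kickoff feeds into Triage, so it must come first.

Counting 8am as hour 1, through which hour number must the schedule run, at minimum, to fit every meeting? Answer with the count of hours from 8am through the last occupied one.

The precedence chain requires at least 4 distinct hours.
With at most 1 per hour and 6 meetings, at least 6 hours are needed.
6 works (last occupied hour: 1pm): for example Budget=10am; DesignReview=8am; Postmortem=9am; Kickoff=11am; Triage=1pm; OffsitePrep=12pm.

6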